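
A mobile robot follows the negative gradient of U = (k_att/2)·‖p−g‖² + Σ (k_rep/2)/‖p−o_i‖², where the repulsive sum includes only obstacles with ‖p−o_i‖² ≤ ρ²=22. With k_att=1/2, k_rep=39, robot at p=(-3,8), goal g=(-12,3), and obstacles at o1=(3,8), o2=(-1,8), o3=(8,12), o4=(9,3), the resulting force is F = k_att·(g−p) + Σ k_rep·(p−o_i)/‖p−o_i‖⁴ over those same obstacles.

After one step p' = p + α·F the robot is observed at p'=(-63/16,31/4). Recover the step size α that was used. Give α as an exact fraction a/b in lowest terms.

α = 1/10

F_att = 1/2·(g−p) = 1/2·(-9,-5) = (-4.5000,-2.5000)
o1: d²=36 > ρ²=22 → inactive
o2: d²=4 ≤ ρ²=22; F_rep = 39·(-2,0)/4² = (-4.8750,0.0000)
o3: d²=137 > ρ²=22 → inactive
o4: d²=169 > ρ²=22 → inactive
F = F_att + ΣF_rep = (-9.3750,-2.5000)
Δp = p'−p = (-0.9375,-0.2500); α = Δx/Fx = (-15/16) / (-75/8) = 1/10
check: Δy/Fy = (-1/4) / (-5/2) = 1/10 ✓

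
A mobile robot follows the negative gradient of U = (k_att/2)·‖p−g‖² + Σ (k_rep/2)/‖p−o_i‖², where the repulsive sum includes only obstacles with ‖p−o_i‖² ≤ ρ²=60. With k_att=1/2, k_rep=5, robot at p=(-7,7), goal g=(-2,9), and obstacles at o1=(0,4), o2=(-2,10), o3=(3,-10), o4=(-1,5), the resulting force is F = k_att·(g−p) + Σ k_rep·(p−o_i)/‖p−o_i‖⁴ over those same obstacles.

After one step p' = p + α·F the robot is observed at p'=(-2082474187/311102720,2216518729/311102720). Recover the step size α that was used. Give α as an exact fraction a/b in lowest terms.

F_att = 1/2·(g−p) = 1/2·(5,2) = (2.5000,1.0000)
o1: d²=58 ≤ ρ²=60; F_rep = 5·(-7,3)/58² = (-0.0104,0.0045)
o2: d²=34 ≤ ρ²=60; F_rep = 5·(-5,-3)/34² = (-0.0216,-0.0130)
o3: d²=389 > ρ²=60 → inactive
o4: d²=40 ≤ ρ²=60; F_rep = 5·(-6,2)/40² = (-0.0187,0.0063)
F = F_att + ΣF_rep = (2.4492,0.9977)
Δp = p'−p = (0.3062,0.1247); α = Δx/Fx = (95244853/311102720) / (95244853/38887840) = 1/8
check: Δy/Fy = (38799689/311102720) / (38799689/38887840) = 1/8 ✓

α = 1/8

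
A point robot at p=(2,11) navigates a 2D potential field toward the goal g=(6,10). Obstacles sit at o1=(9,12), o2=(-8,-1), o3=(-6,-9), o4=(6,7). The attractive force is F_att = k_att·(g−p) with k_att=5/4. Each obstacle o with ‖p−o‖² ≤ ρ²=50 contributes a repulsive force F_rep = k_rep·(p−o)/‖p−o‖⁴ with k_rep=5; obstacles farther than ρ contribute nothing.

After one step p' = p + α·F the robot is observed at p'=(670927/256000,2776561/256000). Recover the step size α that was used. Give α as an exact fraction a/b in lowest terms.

α = 1/8

F_att = 5/4·(g−p) = 5/4·(4,-1) = (5.0000,-1.2500)
o1: d²=50 ≤ ρ²=50; F_rep = 5·(-7,-1)/50² = (-0.0140,-0.0020)
o2: d²=244 > ρ²=50 → inactive
o3: d²=464 > ρ²=50 → inactive
o4: d²=32 ≤ ρ²=50; F_rep = 5·(-4,4)/32² = (-0.0195,0.0195)
F = F_att + ΣF_rep = (4.9665,-1.2325)
Δp = p'−p = (0.6208,-0.1541); α = Δx/Fx = (158927/256000) / (158927/32000) = 1/8
check: Δy/Fy = (-39439/256000) / (-39439/32000) = 1/8 ✓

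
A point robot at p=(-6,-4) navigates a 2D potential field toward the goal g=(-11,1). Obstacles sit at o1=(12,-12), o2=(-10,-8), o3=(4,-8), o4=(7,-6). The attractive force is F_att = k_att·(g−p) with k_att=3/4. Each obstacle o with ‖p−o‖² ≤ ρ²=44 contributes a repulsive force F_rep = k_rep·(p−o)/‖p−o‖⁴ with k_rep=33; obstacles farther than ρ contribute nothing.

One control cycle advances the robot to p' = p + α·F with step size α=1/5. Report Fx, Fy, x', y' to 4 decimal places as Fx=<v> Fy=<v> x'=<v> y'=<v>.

Fx=-3.6211 Fy=3.8789 x'=-6.7242 y'=-3.2242

F_att = 3/4·(g−p) = 3/4·(-5,5) = (-3.7500,3.7500)
o1: d²=388 > ρ²=44 → inactive
o2: d²=32 ≤ ρ²=44; F_rep = 33·(4,4)/32² = (0.1289,0.1289)
o3: d²=116 > ρ²=44 → inactive
o4: d²=173 > ρ²=44 → inactive
F = F_att + ΣF_rep = (-3.6211,3.8789)
p' = p + 1/5·F = (-6.7242,-3.2242)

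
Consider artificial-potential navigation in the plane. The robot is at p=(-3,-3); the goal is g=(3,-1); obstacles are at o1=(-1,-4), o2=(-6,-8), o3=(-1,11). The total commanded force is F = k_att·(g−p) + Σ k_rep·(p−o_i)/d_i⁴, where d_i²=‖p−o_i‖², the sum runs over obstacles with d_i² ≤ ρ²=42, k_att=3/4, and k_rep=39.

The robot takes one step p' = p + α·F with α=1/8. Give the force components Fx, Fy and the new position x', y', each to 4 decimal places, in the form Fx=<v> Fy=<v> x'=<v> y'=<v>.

F_att = 3/4·(g−p) = 3/4·(6,2) = (4.5000,1.5000)
o1: d²=5 ≤ ρ²=42; F_rep = 39·(-2,1)/5² = (-3.1200,1.5600)
o2: d²=34 ≤ ρ²=42; F_rep = 39·(3,5)/34² = (0.1012,0.1687)
o3: d²=200 > ρ²=42 → inactive
F = F_att + ΣF_rep = (1.4812,3.2287)
p' = p + 1/8·F = (-2.8148,-2.5964)

Fx=1.4812 Fy=3.2287 x'=-2.8148 y'=-2.5964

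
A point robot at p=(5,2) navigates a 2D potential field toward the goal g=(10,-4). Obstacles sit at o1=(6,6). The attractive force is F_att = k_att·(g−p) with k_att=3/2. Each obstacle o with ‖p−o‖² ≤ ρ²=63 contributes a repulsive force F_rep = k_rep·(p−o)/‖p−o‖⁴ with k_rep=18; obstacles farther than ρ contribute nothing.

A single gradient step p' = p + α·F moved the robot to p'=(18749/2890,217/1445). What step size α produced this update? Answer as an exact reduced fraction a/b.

α = 1/5

F_att = 3/2·(g−p) = 3/2·(5,-6) = (7.5000,-9.0000)
o1: d²=17 ≤ ρ²=63; F_rep = 18·(-1,-4)/17² = (-0.0623,-0.2491)
F = F_att + ΣF_rep = (7.4377,-9.2491)
Δp = p'−p = (1.4875,-1.8498); α = Δx/Fx = (4299/2890) / (4299/578) = 1/5
check: Δy/Fy = (-2673/1445) / (-2673/289) = 1/5 ✓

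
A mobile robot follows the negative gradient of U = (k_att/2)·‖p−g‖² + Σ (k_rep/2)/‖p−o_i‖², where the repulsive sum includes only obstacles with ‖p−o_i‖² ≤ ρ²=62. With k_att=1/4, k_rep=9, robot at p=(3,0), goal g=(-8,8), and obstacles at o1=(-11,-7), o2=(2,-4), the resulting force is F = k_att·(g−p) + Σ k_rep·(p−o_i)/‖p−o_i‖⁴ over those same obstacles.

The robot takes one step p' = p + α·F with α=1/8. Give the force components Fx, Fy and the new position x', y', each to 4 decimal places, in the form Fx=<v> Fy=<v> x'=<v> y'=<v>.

Fx=-2.7189 Fy=2.1246 x'=2.6601 y'=0.2656

F_att = 1/4·(g−p) = 1/4·(-11,8) = (-2.7500,2.0000)
o1: d²=245 > ρ²=62 → inactive
o2: d²=17 ≤ ρ²=62; F_rep = 9·(1,4)/17² = (0.0311,0.1246)
F = F_att + ΣF_rep = (-2.7189,2.1246)
p' = p + 1/8·F = (2.6601,0.2656)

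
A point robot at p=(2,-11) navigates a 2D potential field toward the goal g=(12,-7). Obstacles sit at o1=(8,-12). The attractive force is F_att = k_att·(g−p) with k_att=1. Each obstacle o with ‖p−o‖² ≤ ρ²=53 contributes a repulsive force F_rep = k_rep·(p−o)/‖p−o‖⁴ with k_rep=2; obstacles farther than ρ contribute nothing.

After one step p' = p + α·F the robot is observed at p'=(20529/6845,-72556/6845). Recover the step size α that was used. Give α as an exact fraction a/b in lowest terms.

F_att = 1·(g−p) = 1·(10,4) = (10.0000,4.0000)
o1: d²=37 ≤ ρ²=53; F_rep = 2·(-6,1)/37² = (-0.0088,0.0015)
F = F_att + ΣF_rep = (9.9912,4.0015)
Δp = p'−p = (0.9991,0.4001); α = Δx/Fx = (6839/6845) / (13678/1369) = 1/10
check: Δy/Fy = (2739/6845) / (5478/1369) = 1/10 ✓

α = 1/10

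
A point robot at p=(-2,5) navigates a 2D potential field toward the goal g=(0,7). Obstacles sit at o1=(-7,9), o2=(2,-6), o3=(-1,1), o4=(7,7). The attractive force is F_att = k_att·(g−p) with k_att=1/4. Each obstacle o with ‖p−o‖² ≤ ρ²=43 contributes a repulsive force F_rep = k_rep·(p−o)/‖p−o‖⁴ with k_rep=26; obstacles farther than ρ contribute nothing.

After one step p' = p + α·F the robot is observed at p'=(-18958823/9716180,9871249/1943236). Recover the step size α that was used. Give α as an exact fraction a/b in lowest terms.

F_att = 1/4·(g−p) = 1/4·(2,2) = (0.5000,0.5000)
o1: d²=41 ≤ ρ²=43; F_rep = 26·(5,-4)/41² = (0.0773,-0.0619)
o2: d²=137 > ρ²=43 → inactive
o3: d²=17 ≤ ρ²=43; F_rep = 26·(-1,4)/17² = (-0.0900,0.3599)
o4: d²=85 > ρ²=43 → inactive
F = F_att + ΣF_rep = (0.4874,0.7980)
Δp = p'−p = (0.0487,0.0798); α = Δx/Fx = (473537/9716180) / (473537/971618) = 1/10
check: Δy/Fy = (155069/1943236) / (775345/971618) = 1/10 ✓

α = 1/10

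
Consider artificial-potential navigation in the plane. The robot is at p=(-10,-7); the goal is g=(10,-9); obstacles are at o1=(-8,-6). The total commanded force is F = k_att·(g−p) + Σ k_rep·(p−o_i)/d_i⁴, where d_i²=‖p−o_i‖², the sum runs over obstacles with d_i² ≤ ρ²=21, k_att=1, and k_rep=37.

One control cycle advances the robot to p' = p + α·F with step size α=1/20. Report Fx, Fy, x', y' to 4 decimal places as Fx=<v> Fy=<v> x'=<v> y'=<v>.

Fx=17.0400 Fy=-3.4800 x'=-9.1480 y'=-7.1740

F_att = 1·(g−p) = 1·(20,-2) = (20.0000,-2.0000)
o1: d²=5 ≤ ρ²=21; F_rep = 37·(-2,-1)/5² = (-2.9600,-1.4800)
F = F_att + ΣF_rep = (17.0400,-3.4800)
p' = p + 1/20·F = (-9.1480,-7.1740)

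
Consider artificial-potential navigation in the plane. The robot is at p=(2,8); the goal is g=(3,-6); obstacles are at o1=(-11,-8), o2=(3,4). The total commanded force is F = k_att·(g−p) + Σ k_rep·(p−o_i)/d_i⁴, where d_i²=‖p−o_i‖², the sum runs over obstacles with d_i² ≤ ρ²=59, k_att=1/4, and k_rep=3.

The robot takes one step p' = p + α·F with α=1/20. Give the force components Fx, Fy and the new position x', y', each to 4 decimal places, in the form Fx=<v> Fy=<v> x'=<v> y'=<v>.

F_att = 1/4·(g−p) = 1/4·(1,-14) = (0.2500,-3.5000)
o1: d²=425 > ρ²=59 → inactive
o2: d²=17 ≤ ρ²=59; F_rep = 3·(-1,4)/17² = (-0.0104,0.0415)
F = F_att + ΣF_rep = (0.2396,-3.4585)
p' = p + 1/20·F = (2.0120,7.8271)

Fx=0.2396 Fy=-3.4585 x'=2.0120 y'=7.8271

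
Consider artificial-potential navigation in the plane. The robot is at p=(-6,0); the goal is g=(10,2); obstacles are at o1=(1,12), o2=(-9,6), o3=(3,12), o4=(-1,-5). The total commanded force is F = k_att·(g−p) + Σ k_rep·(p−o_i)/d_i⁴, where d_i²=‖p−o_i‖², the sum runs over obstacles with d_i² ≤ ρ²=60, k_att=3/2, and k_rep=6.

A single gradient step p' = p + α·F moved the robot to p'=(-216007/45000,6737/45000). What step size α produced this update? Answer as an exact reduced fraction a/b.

α = 1/20

F_att = 3/2·(g−p) = 3/2·(16,2) = (24.0000,3.0000)
o1: d²=193 > ρ²=60 → inactive
o2: d²=45 ≤ ρ²=60; F_rep = 6·(3,-6)/45² = (0.0089,-0.0178)
o3: d²=225 > ρ²=60 → inactive
o4: d²=50 ≤ ρ²=60; F_rep = 6·(-5,5)/50² = (-0.0120,0.0120)
F = F_att + ΣF_rep = (23.9969,2.9942)
Δp = p'−p = (1.1998,0.1497); α = Δx/Fx = (53993/45000) / (53993/2250) = 1/20
check: Δy/Fy = (6737/45000) / (6737/2250) = 1/20 ✓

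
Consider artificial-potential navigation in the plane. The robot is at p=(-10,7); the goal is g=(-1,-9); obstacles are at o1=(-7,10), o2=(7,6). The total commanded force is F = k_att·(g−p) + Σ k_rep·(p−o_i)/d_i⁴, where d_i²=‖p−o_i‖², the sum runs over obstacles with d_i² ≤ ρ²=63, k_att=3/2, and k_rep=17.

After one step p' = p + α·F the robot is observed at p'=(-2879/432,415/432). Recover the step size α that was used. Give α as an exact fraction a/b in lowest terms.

α = 1/4

F_att = 3/2·(g−p) = 3/2·(9,-16) = (13.5000,-24.0000)
o1: d²=18 ≤ ρ²=63; F_rep = 17·(-3,-3)/18² = (-0.1574,-0.1574)
o2: d²=290 > ρ²=63 → inactive
F = F_att + ΣF_rep = (13.3426,-24.1574)
Δp = p'−p = (3.3356,-6.0394); α = Δx/Fx = (1441/432) / (1441/108) = 1/4
check: Δy/Fy = (-2609/432) / (-2609/108) = 1/4 ✓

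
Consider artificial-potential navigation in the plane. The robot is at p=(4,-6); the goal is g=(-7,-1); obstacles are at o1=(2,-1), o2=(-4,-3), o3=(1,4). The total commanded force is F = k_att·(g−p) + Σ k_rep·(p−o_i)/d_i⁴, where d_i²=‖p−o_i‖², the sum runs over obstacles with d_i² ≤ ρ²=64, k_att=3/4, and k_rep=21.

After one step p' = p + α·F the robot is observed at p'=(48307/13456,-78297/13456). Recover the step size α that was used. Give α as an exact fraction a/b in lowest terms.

α = 1/20

F_att = 3/4·(g−p) = 3/4·(-11,5) = (-8.2500,3.7500)
o1: d²=29 ≤ ρ²=64; F_rep = 21·(2,-5)/29² = (0.0499,-0.1249)
o2: d²=73 > ρ²=64 → inactive
o3: d²=109 > ρ²=64 → inactive
F = F_att + ΣF_rep = (-8.2001,3.6251)
Δp = p'−p = (-0.4100,0.1813); α = Δx/Fx = (-5517/13456) / (-27585/3364) = 1/20
check: Δy/Fy = (2439/13456) / (12195/3364) = 1/20 ✓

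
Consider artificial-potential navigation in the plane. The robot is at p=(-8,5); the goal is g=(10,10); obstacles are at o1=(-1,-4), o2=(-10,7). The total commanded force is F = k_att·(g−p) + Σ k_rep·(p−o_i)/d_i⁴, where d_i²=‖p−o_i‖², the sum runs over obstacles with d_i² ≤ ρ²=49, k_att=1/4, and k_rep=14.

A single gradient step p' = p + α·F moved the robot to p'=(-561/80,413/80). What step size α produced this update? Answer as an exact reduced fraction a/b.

α = 1/5

F_att = 1/4·(g−p) = 1/4·(18,5) = (4.5000,1.2500)
o1: d²=130 > ρ²=49 → inactive
o2: d²=8 ≤ ρ²=49; F_rep = 14·(2,-2)/8² = (0.4375,-0.4375)
F = F_att + ΣF_rep = (4.9375,0.8125)
Δp = p'−p = (0.9875,0.1625); α = Δx/Fx = (79/80) / (79/16) = 1/5
check: Δy/Fy = (13/80) / (13/16) = 1/5 ✓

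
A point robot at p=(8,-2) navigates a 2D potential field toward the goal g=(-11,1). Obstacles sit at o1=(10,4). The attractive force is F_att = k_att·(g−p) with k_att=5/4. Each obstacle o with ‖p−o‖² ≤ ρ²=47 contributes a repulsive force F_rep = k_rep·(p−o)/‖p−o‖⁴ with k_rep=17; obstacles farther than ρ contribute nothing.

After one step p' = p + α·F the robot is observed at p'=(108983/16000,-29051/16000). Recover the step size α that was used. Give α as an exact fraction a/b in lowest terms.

α = 1/20

F_att = 5/4·(g−p) = 5/4·(-19,3) = (-23.7500,3.7500)
o1: d²=40 ≤ ρ²=47; F_rep = 17·(-2,-6)/40² = (-0.0213,-0.0638)
F = F_att + ΣF_rep = (-23.7712,3.6862)
Δp = p'−p = (-1.1886,0.1843); α = Δx/Fx = (-19017/16000) / (-19017/800) = 1/20
check: Δy/Fy = (2949/16000) / (2949/800) = 1/20 ✓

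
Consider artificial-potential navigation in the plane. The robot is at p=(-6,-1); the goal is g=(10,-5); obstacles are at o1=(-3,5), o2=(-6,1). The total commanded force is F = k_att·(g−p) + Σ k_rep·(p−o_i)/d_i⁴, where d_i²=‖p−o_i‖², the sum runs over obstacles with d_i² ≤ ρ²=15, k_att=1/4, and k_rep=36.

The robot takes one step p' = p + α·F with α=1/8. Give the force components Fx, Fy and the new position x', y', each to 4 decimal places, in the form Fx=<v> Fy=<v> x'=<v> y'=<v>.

Fx=4.0000 Fy=-5.5000 x'=-5.5000 y'=-1.6875

F_att = 1/4·(g−p) = 1/4·(16,-4) = (4.0000,-1.0000)
o1: d²=45 > ρ²=15 → inactive
o2: d²=4 ≤ ρ²=15; F_rep = 36·(0,-2)/4² = (0.0000,-4.5000)
F = F_att + ΣF_rep = (4.0000,-5.5000)
p' = p + 1/8·F = (-5.5000,-1.6875)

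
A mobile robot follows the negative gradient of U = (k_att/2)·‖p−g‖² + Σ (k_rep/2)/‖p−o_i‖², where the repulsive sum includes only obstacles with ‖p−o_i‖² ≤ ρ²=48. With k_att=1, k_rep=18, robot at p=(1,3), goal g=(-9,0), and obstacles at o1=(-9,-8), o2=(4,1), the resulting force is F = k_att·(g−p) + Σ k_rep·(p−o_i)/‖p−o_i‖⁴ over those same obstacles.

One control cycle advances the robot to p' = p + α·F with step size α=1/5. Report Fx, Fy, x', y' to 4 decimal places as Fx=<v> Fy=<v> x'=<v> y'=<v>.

Fx=-10.3195 Fy=-2.7870 x'=-1.0639 y'=2.4426

F_att = 1·(g−p) = 1·(-10,-3) = (-10.0000,-3.0000)
o1: d²=221 > ρ²=48 → inactive
o2: d²=13 ≤ ρ²=48; F_rep = 18·(-3,2)/13² = (-0.3195,0.2130)
F = F_att + ΣF_rep = (-10.3195,-2.7870)
p' = p + 1/5·F = (-1.0639,2.4426)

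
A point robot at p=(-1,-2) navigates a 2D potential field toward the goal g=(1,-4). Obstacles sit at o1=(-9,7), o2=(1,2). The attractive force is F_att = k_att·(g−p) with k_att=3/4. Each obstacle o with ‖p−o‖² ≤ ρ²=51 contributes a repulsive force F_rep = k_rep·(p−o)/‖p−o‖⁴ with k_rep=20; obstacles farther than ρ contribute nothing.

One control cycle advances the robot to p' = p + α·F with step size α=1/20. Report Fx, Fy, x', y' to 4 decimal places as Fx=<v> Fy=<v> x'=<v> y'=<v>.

F_att = 3/4·(g−p) = 3/4·(2,-2) = (1.5000,-1.5000)
o1: d²=145 > ρ²=51 → inactive
o2: d²=20 ≤ ρ²=51; F_rep = 20·(-2,-4)/20² = (-0.1000,-0.2000)
F = F_att + ΣF_rep = (1.4000,-1.7000)
p' = p + 1/20·F = (-0.9300,-2.0850)

Fx=1.4000 Fy=-1.7000 x'=-0.9300 y'=-2.0850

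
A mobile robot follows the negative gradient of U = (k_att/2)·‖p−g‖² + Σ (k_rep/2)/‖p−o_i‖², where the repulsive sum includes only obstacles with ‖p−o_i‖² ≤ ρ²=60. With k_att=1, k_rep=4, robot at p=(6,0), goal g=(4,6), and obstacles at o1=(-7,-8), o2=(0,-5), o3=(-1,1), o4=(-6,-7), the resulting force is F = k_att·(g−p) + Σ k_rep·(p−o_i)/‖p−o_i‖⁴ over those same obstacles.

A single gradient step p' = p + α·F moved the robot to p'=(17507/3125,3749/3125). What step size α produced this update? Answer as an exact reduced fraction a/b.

α = 1/5

F_att = 1·(g−p) = 1·(-2,6) = (-2.0000,6.0000)
o1: d²=233 > ρ²=60 → inactive
o2: d²=61 > ρ²=60 → inactive
o3: d²=50 ≤ ρ²=60; F_rep = 4·(7,-1)/50² = (0.0112,-0.0016)
o4: d²=193 > ρ²=60 → inactive
F = F_att + ΣF_rep = (-1.9888,5.9984)
Δp = p'−p = (-0.3978,1.1997); α = Δx/Fx = (-1243/3125) / (-1243/625) = 1/5
check: Δy/Fy = (3749/3125) / (3749/625) = 1/5 ✓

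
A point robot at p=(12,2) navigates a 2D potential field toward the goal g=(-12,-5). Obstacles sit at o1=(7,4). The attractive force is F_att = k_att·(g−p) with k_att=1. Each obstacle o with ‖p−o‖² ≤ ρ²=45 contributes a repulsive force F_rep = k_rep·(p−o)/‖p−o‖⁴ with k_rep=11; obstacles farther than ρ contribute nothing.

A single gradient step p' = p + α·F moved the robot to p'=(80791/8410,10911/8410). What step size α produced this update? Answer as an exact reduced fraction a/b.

F_att = 1·(g−p) = 1·(-24,-7) = (-24.0000,-7.0000)
o1: d²=29 ≤ ρ²=45; F_rep = 11·(5,-2)/29² = (0.0654,-0.0262)
F = F_att + ΣF_rep = (-23.9346,-7.0262)
Δp = p'−p = (-2.3935,-0.7026); α = Δx/Fx = (-20129/8410) / (-20129/841) = 1/10
check: Δy/Fy = (-5909/8410) / (-5909/841) = 1/10 ✓

α = 1/10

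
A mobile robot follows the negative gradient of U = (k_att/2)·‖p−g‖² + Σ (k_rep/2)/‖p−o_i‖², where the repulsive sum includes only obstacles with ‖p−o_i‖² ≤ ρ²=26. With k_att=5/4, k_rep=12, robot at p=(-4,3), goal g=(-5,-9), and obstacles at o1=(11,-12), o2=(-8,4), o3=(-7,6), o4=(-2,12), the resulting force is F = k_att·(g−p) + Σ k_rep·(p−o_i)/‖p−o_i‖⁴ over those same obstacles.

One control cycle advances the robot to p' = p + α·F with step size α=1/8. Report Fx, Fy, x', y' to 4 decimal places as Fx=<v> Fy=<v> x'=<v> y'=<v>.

Fx=-0.9728 Fy=-15.1526 x'=-4.1216 y'=1.1059

F_att = 5/4·(g−p) = 5/4·(-1,-12) = (-1.2500,-15.0000)
o1: d²=450 > ρ²=26 → inactive
o2: d²=17 ≤ ρ²=26; F_rep = 12·(4,-1)/17² = (0.1661,-0.0415)
o3: d²=18 ≤ ρ²=26; F_rep = 12·(3,-3)/18² = (0.1111,-0.1111)
o4: d²=85 > ρ²=26 → inactive
F = F_att + ΣF_rep = (-0.9728,-15.1526)
p' = p + 1/8·F = (-4.1216,1.1059)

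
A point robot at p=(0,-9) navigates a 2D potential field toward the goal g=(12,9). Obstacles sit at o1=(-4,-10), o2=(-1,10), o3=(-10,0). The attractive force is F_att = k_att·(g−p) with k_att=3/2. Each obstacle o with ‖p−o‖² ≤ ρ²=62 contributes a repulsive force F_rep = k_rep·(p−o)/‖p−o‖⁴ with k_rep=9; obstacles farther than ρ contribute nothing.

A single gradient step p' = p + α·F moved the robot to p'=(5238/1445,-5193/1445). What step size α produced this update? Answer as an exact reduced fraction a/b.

F_att = 3/2·(g−p) = 3/2·(12,18) = (18.0000,27.0000)
o1: d²=17 ≤ ρ²=62; F_rep = 9·(4,1)/17² = (0.1246,0.0311)
o2: d²=362 > ρ²=62 → inactive
o3: d²=181 > ρ²=62 → inactive
F = F_att + ΣF_rep = (18.1246,27.0311)
Δp = p'−p = (3.6249,5.4062); α = Δx/Fx = (5238/1445) / (5238/289) = 1/5
check: Δy/Fy = (7812/1445) / (7812/289) = 1/5 ✓

α = 1/5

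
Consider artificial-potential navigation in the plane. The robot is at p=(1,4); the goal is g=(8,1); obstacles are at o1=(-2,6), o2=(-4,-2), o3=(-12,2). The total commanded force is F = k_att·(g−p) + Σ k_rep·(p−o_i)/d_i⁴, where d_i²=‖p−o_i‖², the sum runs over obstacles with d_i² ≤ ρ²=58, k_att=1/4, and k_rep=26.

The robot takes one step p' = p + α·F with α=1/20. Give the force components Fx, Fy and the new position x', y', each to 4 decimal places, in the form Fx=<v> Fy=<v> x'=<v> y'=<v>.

F_att = 1/4·(g−p) = 1/4·(7,-3) = (1.7500,-0.7500)
o1: d²=13 ≤ ρ²=58; F_rep = 26·(3,-2)/13² = (0.4615,-0.3077)
o2: d²=61 > ρ²=58 → inactive
o3: d²=173 > ρ²=58 → inactive
F = F_att + ΣF_rep = (2.2115,-1.0577)
p' = p + 1/20·F = (1.1106,3.9471)

Fx=2.2115 Fy=-1.0577 x'=1.1106 y'=3.9471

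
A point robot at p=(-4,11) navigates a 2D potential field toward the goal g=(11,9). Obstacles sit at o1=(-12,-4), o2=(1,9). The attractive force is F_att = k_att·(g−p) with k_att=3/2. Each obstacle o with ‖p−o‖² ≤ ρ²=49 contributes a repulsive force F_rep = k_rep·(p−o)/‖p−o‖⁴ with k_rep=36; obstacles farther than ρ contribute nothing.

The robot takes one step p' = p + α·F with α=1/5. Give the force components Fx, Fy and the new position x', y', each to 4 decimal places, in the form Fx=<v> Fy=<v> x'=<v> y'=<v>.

Fx=22.2860 Fy=-2.9144 x'=0.4572 y'=10.4171

F_att = 3/2·(g−p) = 3/2·(15,-2) = (22.5000,-3.0000)
o1: d²=289 > ρ²=49 → inactive
o2: d²=29 ≤ ρ²=49; F_rep = 36·(-5,2)/29² = (-0.2140,0.0856)
F = F_att + ΣF_rep = (22.2860,-2.9144)
p' = p + 1/5·F = (0.4572,10.4171)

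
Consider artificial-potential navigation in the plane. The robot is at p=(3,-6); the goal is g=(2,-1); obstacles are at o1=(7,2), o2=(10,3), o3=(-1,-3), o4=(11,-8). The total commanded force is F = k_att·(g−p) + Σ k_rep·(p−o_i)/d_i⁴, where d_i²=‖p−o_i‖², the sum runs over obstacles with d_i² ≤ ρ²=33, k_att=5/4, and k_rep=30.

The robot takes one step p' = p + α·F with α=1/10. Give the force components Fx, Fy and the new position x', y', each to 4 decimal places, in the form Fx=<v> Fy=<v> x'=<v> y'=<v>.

Fx=-1.0580 Fy=6.1060 x'=2.8942 y'=-5.3894

F_att = 5/4·(g−p) = 5/4·(-1,5) = (-1.2500,6.2500)
o1: d²=80 > ρ²=33 → inactive
o2: d²=130 > ρ²=33 → inactive
o3: d²=25 ≤ ρ²=33; F_rep = 30·(4,-3)/25² = (0.1920,-0.1440)
o4: d²=68 > ρ²=33 → inactive
F = F_att + ΣF_rep = (-1.0580,6.1060)
p' = p + 1/10·F = (2.8942,-5.3894)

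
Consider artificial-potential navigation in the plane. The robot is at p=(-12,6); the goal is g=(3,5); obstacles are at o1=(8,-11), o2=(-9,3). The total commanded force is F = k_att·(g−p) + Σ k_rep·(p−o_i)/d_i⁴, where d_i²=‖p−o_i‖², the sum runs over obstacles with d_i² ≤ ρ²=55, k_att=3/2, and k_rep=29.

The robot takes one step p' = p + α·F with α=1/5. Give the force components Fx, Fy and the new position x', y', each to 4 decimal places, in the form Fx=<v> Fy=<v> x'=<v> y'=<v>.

Fx=22.2315 Fy=-1.2315 x'=-7.5537 y'=5.7537

F_att = 3/2·(g−p) = 3/2·(15,-1) = (22.5000,-1.5000)
o1: d²=689 > ρ²=55 → inactive
o2: d²=18 ≤ ρ²=55; F_rep = 29·(-3,3)/18² = (-0.2685,0.2685)
F = F_att + ΣF_rep = (22.2315,-1.2315)
p' = p + 1/5·F = (-7.5537,5.7537)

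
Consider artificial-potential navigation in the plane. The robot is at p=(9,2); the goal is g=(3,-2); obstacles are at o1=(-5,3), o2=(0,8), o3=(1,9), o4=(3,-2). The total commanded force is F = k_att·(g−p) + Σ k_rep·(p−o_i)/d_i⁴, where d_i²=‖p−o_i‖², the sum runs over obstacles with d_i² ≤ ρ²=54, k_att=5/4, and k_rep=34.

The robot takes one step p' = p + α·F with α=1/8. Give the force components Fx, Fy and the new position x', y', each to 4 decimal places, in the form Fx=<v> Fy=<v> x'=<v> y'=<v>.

F_att = 5/4·(g−p) = 5/4·(-6,-4) = (-7.5000,-5.0000)
o1: d²=197 > ρ²=54 → inactive
o2: d²=117 > ρ²=54 → inactive
o3: d²=113 > ρ²=54 → inactive
o4: d²=52 ≤ ρ²=54; F_rep = 34·(6,4)/52² = (0.0754,0.0503)
F = F_att + ΣF_rep = (-7.4246,-4.9497)
p' = p + 1/8·F = (8.0719,1.3813)

Fx=-7.4246 Fy=-4.9497 x'=8.0719 y'=1.3813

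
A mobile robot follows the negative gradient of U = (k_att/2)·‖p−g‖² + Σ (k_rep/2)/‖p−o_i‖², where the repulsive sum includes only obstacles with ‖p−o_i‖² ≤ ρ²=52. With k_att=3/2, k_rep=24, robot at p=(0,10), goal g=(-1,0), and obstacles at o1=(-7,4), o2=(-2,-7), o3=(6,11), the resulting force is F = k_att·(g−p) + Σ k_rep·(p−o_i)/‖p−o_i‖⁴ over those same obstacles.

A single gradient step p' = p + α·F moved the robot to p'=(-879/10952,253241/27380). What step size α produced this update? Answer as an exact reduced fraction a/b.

α = 1/20

F_att = 3/2·(g−p) = 3/2·(-1,-10) = (-1.5000,-15.0000)
o1: d²=85 > ρ²=52 → inactive
o2: d²=293 > ρ²=52 → inactive
o3: d²=37 ≤ ρ²=52; F_rep = 24·(-6,-1)/37² = (-0.1052,-0.0175)
F = F_att + ΣF_rep = (-1.6052,-15.0175)
Δp = p'−p = (-0.0803,-0.7509); α = Δx/Fx = (-879/10952) / (-4395/2738) = 1/20
check: Δy/Fy = (-20559/27380) / (-20559/1369) = 1/20 ✓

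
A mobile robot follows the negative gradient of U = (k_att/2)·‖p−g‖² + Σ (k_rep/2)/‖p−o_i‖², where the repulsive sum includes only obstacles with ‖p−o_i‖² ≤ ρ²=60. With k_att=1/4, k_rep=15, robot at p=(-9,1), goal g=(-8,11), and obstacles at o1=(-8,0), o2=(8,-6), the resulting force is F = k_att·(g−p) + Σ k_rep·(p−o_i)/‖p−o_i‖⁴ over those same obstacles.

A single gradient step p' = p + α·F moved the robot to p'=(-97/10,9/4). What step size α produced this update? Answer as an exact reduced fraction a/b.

α = 1/5

F_att = 1/4·(g−p) = 1/4·(1,10) = (0.2500,2.5000)
o1: d²=2 ≤ ρ²=60; F_rep = 15·(-1,1)/2² = (-3.7500,3.7500)
o2: d²=338 > ρ²=60 → inactive
F = F_att + ΣF_rep = (-3.5000,6.2500)
Δp = p'−p = (-0.7000,1.2500); α = Δx/Fx = (-7/10) / (-7/2) = 1/5
check: Δy/Fy = (5/4) / (25/4) = 1/5 ✓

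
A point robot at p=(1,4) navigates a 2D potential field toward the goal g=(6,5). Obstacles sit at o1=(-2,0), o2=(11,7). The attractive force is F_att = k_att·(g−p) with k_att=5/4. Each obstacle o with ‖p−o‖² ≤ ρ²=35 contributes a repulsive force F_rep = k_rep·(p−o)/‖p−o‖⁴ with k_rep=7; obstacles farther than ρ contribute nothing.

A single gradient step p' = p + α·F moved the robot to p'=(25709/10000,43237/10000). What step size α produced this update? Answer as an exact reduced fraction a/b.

F_att = 5/4·(g−p) = 5/4·(5,1) = (6.2500,1.2500)
o1: d²=25 ≤ ρ²=35; F_rep = 7·(3,4)/25² = (0.0336,0.0448)
o2: d²=109 > ρ²=35 → inactive
F = F_att + ΣF_rep = (6.2836,1.2948)
Δp = p'−p = (1.5709,0.3237); α = Δx/Fx = (15709/10000) / (15709/2500) = 1/4
check: Δy/Fy = (3237/10000) / (3237/2500) = 1/4 ✓

α = 1/4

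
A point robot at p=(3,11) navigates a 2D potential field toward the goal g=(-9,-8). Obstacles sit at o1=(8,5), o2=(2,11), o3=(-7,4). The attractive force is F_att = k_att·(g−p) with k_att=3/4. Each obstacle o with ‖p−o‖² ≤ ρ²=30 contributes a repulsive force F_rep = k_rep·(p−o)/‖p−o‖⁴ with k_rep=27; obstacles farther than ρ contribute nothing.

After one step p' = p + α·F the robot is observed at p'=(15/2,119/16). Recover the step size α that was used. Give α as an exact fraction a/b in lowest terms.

F_att = 3/4·(g−p) = 3/4·(-12,-19) = (-9.0000,-14.2500)
o1: d²=61 > ρ²=30 → inactive
o2: d²=1 ≤ ρ²=30; F_rep = 27·(1,0)/1² = (27.0000,0.0000)
o3: d²=149 > ρ²=30 → inactive
F = F_att + ΣF_rep = (18.0000,-14.2500)
Δp = p'−p = (4.5000,-3.5625); α = Δx/Fx = (9/2) / (18) = 1/4
check: Δy/Fy = (-57/16) / (-57/4) = 1/4 ✓

α = 1/4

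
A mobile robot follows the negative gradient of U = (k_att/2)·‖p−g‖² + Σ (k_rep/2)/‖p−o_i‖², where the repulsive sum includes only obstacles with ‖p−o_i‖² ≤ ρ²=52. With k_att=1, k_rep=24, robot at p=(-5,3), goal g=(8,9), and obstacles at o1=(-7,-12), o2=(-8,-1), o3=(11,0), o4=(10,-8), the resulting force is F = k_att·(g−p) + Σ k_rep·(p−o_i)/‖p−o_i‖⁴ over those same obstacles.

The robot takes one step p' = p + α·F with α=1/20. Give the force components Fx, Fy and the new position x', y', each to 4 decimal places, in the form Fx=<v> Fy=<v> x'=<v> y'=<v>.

Fx=13.1152 Fy=6.1536 x'=-4.3442 y'=3.3077

F_att = 1·(g−p) = 1·(13,6) = (13.0000,6.0000)
o1: d²=229 > ρ²=52 → inactive
o2: d²=25 ≤ ρ²=52; F_rep = 24·(3,4)/25² = (0.1152,0.1536)
o3: d²=265 > ρ²=52 → inactive
o4: d²=346 > ρ²=52 → inactive
F = F_att + ΣF_rep = (13.1152,6.1536)
p' = p + 1/20·F = (-4.3442,3.3077)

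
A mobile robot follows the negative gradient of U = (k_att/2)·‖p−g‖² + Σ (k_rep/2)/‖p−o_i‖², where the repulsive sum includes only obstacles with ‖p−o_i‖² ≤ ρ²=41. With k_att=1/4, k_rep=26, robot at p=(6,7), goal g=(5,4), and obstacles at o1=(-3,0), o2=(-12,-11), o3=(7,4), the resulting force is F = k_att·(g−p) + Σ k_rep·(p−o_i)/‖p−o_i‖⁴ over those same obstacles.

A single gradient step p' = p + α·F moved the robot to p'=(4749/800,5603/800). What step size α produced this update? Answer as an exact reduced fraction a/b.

F_att = 1/4·(g−p) = 1/4·(-1,-3) = (-0.2500,-0.7500)
o1: d²=130 > ρ²=41 → inactive
o2: d²=648 > ρ²=41 → inactive
o3: d²=10 ≤ ρ²=41; F_rep = 26·(-1,3)/10² = (-0.2600,0.7800)
F = F_att + ΣF_rep = (-0.5100,0.0300)
Δp = p'−p = (-0.0638,0.0037); α = Δx/Fx = (-51/800) / (-51/100) = 1/8
check: Δy/Fy = (3/800) / (3/100) = 1/8 ✓

α = 1/8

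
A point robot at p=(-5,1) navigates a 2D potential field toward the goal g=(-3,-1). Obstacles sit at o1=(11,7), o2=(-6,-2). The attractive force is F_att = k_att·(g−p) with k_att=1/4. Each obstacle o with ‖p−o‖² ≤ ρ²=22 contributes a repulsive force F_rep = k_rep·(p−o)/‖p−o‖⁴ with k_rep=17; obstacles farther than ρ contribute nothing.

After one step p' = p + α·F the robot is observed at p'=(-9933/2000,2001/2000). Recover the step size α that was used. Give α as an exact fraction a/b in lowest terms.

α = 1/20

F_att = 1/4·(g−p) = 1/4·(2,-2) = (0.5000,-0.5000)
o1: d²=292 > ρ²=22 → inactive
o2: d²=10 ≤ ρ²=22; F_rep = 17·(1,3)/10² = (0.1700,0.5100)
F = F_att + ΣF_rep = (0.6700,0.0100)
Δp = p'−p = (0.0335,0.0005); α = Δx/Fx = (67/2000) / (67/100) = 1/20
check: Δy/Fy = (1/2000) / (1/100) = 1/20 ✓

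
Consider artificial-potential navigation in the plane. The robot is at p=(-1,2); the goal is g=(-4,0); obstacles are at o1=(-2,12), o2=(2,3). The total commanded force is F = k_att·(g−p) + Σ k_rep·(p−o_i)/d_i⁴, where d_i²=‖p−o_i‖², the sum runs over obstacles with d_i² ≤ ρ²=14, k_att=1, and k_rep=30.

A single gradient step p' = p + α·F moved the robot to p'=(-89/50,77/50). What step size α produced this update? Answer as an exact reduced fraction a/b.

α = 1/5

F_att = 1·(g−p) = 1·(-3,-2) = (-3.0000,-2.0000)
o1: d²=101 > ρ²=14 → inactive
o2: d²=10 ≤ ρ²=14; F_rep = 30·(-3,-1)/10² = (-0.9000,-0.3000)
F = F_att + ΣF_rep = (-3.9000,-2.3000)
Δp = p'−p = (-0.7800,-0.4600); α = Δx/Fx = (-39/50) / (-39/10) = 1/5
check: Δy/Fy = (-23/50) / (-23/10) = 1/5 ✓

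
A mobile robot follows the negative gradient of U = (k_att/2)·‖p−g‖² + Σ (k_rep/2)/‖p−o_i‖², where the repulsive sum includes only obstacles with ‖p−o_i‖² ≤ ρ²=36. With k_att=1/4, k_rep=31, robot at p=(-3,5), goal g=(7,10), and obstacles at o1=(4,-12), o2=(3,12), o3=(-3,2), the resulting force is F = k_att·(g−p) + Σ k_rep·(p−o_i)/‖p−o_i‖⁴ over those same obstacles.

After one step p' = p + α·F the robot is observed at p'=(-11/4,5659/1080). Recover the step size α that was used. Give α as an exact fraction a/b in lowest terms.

F_att = 1/4·(g−p) = 1/4·(10,5) = (2.5000,1.2500)
o1: d²=338 > ρ²=36 → inactive
o2: d²=85 > ρ²=36 → inactive
o3: d²=9 ≤ ρ²=36; F_rep = 31·(0,3)/9² = (0.0000,1.1481)
F = F_att + ΣF_rep = (2.5000,2.3981)
Δp = p'−p = (0.2500,0.2398); α = Δx/Fx = (1/4) / (5/2) = 1/10
check: Δy/Fy = (259/1080) / (259/108) = 1/10 ✓

α = 1/10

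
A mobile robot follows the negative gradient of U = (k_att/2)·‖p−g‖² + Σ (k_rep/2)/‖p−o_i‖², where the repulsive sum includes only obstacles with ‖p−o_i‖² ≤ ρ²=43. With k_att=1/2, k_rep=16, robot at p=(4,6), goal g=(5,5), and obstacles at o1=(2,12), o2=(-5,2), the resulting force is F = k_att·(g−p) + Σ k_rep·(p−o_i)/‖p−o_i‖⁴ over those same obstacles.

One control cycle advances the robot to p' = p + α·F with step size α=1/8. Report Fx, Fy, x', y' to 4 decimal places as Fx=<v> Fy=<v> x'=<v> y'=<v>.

Fx=0.5200 Fy=-0.5600 x'=4.0650 y'=5.9300

F_att = 1/2·(g−p) = 1/2·(1,-1) = (0.5000,-0.5000)
o1: d²=40 ≤ ρ²=43; F_rep = 16·(2,-6)/40² = (0.0200,-0.0600)
o2: d²=97 > ρ²=43 → inactive
F = F_att + ΣF_rep = (0.5200,-0.5600)
p' = p + 1/8·F = (4.0650,5.9300)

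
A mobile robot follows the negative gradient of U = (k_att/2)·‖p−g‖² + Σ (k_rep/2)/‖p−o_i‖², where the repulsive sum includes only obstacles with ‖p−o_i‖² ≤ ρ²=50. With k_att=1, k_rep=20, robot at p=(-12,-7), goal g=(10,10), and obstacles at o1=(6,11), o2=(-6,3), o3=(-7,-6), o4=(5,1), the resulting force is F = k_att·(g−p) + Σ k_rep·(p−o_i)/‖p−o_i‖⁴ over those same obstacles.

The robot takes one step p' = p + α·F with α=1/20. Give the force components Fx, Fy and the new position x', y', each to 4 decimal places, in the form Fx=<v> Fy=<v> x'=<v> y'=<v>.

F_att = 1·(g−p) = 1·(22,17) = (22.0000,17.0000)
o1: d²=648 > ρ²=50 → inactive
o2: d²=136 > ρ²=50 → inactive
o3: d²=26 ≤ ρ²=50; F_rep = 20·(-5,-1)/26² = (-0.1479,-0.0296)
o4: d²=353 > ρ²=50 → inactive
F = F_att + ΣF_rep = (21.8521,16.9704)
p' = p + 1/20·F = (-10.9074,-6.1515)

Fx=21.8521 Fy=16.9704 x'=-10.9074 y'=-6.1515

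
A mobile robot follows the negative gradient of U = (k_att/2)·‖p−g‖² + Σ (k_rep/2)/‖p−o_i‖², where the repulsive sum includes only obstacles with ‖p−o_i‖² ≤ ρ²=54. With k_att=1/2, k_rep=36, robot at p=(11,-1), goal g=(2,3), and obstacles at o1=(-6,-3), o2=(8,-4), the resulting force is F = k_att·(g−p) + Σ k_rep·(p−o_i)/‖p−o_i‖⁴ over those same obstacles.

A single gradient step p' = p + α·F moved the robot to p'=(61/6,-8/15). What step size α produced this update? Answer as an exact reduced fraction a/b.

F_att = 1/2·(g−p) = 1/2·(-9,4) = (-4.5000,2.0000)
o1: d²=293 > ρ²=54 → inactive
o2: d²=18 ≤ ρ²=54; F_rep = 36·(3,3)/18² = (0.3333,0.3333)
F = F_att + ΣF_rep = (-4.1667,2.3333)
Δp = p'−p = (-0.8333,0.4667); α = Δx/Fx = (-5/6) / (-25/6) = 1/5
check: Δy/Fy = (7/15) / (7/3) = 1/5 ✓

α = 1/5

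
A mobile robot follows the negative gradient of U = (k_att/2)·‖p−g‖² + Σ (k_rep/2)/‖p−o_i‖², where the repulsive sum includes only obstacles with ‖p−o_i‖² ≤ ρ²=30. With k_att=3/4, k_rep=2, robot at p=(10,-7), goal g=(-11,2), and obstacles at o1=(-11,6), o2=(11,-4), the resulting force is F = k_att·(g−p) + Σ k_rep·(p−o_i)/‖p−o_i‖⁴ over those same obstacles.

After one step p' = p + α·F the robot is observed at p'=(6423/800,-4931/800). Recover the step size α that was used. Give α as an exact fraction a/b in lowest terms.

F_att = 3/4·(g−p) = 3/4·(-21,9) = (-15.7500,6.7500)
o1: d²=610 > ρ²=30 → inactive
o2: d²=10 ≤ ρ²=30; F_rep = 2·(-1,-3)/10² = (-0.0200,-0.0600)
F = F_att + ΣF_rep = (-15.7700,6.6900)
Δp = p'−p = (-1.9712,0.8363); α = Δx/Fx = (-1577/800) / (-1577/100) = 1/8
check: Δy/Fy = (669/800) / (669/100) = 1/8 ✓

α = 1/8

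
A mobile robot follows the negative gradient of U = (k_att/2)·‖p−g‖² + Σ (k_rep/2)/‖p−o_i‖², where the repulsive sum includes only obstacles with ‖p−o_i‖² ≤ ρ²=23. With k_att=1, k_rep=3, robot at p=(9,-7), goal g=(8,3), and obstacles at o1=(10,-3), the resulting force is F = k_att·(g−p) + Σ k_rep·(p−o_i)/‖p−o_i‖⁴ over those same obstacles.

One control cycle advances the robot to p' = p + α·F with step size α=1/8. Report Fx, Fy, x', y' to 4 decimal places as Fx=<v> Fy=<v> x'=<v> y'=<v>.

Fx=-1.0104 Fy=9.9585 x'=8.8737 y'=-5.7552

F_att = 1·(g−p) = 1·(-1,10) = (-1.0000,10.0000)
o1: d²=17 ≤ ρ²=23; F_rep = 3·(-1,-4)/17² = (-0.0104,-0.0415)
F = F_att + ΣF_rep = (-1.0104,9.9585)
p' = p + 1/8·F = (8.8737,-5.7552)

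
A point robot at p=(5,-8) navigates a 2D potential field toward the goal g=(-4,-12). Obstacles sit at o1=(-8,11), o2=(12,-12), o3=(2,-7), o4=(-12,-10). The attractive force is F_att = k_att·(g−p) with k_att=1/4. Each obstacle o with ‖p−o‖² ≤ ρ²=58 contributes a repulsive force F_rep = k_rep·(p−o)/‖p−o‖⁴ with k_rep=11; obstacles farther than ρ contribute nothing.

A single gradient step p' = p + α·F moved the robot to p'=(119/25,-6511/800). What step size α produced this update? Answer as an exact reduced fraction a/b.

F_att = 1/4·(g−p) = 1/4·(-9,-4) = (-2.2500,-1.0000)
o1: d²=530 > ρ²=58 → inactive
o2: d²=65 > ρ²=58 → inactive
o3: d²=10 ≤ ρ²=58; F_rep = 11·(3,-1)/10² = (0.3300,-0.1100)
o4: d²=293 > ρ²=58 → inactive
F = F_att + ΣF_rep = (-1.9200,-1.1100)
Δp = p'−p = (-0.2400,-0.1388); α = Δx/Fx = (-6/25) / (-48/25) = 1/8
check: Δy/Fy = (-111/800) / (-111/100) = 1/8 ✓

α = 1/8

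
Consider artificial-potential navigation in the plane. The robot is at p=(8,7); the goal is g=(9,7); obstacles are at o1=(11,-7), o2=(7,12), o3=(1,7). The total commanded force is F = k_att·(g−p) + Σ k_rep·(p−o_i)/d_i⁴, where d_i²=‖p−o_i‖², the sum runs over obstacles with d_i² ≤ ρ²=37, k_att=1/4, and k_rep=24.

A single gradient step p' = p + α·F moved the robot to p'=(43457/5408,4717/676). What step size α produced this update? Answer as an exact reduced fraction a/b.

F_att = 1/4·(g−p) = 1/4·(1,0) = (0.2500,0.0000)
o1: d²=205 > ρ²=37 → inactive
o2: d²=26 ≤ ρ²=37; F_rep = 24·(1,-5)/26² = (0.0355,-0.1775)
o3: d²=49 > ρ²=37 → inactive
F = F_att + ΣF_rep = (0.2855,-0.1775)
Δp = p'−p = (0.0357,-0.0222); α = Δx/Fx = (193/5408) / (193/676) = 1/8
check: Δy/Fy = (-15/676) / (-30/169) = 1/8 ✓

α = 1/8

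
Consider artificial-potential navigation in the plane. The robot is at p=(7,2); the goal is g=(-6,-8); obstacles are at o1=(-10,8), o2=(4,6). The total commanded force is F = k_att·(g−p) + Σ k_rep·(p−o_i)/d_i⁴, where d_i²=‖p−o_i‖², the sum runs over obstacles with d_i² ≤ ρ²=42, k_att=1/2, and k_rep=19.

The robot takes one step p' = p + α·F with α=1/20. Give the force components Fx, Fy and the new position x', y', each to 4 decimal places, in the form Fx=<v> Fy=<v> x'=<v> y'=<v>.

F_att = 1/2·(g−p) = 1/2·(-13,-10) = (-6.5000,-5.0000)
o1: d²=325 > ρ²=42 → inactive
o2: d²=25 ≤ ρ²=42; F_rep = 19·(3,-4)/25² = (0.0912,-0.1216)
F = F_att + ΣF_rep = (-6.4088,-5.1216)
p' = p + 1/20·F = (6.6796,1.7439)

Fx=-6.4088 Fy=-5.1216 x'=6.6796 y'=1.7439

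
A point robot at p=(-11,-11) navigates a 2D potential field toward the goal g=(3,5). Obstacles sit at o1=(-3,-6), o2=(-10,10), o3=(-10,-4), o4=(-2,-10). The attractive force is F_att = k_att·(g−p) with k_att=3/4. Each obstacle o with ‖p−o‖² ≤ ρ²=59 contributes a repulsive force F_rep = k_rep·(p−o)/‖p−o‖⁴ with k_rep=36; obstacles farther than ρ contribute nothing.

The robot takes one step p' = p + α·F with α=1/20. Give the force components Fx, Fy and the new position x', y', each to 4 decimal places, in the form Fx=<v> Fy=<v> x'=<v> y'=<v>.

Fx=10.4856 Fy=11.8992 x'=-10.4757 y'=-10.4050

F_att = 3/4·(g−p) = 3/4·(14,16) = (10.5000,12.0000)
o1: d²=89 > ρ²=59 → inactive
o2: d²=442 > ρ²=59 → inactive
o3: d²=50 ≤ ρ²=59; F_rep = 36·(-1,-7)/50² = (-0.0144,-0.1008)
o4: d²=82 > ρ²=59 → inactive
F = F_att + ΣF_rep = (10.4856,11.8992)
p' = p + 1/20·F = (-10.4757,-10.4050)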